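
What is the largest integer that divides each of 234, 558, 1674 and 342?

18

234 = 2 · 3² · 13; 558 = 2 · 3² · 31; 1674 = 2 · 3³ · 31; 342 = 2 · 3² · 19
gcd takes min exponent of each prime: 2 · 3² = 18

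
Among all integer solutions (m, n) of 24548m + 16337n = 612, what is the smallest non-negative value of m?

Reduce mod 16337: 24548m ≡ 612 (mod 16337). With g = gcd(24548, 16337) = 17 dividing 612, divide through: 1444m ≡ 36 (mod 961).
Since gcd(1444, 961) = 1, m ≡ 36·(1444)⁻¹ ≡ 591 (mod 961). Smallest non-negative: 591.

591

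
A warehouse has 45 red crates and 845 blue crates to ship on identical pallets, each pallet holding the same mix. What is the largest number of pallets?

5

Euclid: 845 = 18·45 + 35; 45 = 1·35 + 10; 35 = 3·10 + 5; 10 = 2·5 + 0. Last nonzero remainder: 5.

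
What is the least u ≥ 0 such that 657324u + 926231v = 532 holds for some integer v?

Reduce mod 926231: 657324u ≡ 532 (mod 926231). With g = gcd(657324, 926231) = 19 dividing 532, divide through: 34596u ≡ 28 (mod 48749).
Since gcd(34596, 48749) = 1, u ≡ 28·(34596)⁻¹ ≡ 48315 (mod 48749). Smallest non-negative: 48315.

48315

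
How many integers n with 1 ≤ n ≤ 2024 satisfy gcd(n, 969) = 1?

Prime factors of 969: 3, 17, 19. Count integers ≤ 2024 divisible by none of them.
By inclusion–exclusion: 2024 − ⌊2024/3⌋ − ⌊2024/17⌋ − ⌊2024/19⌋ + ⌊2024/51⌋ + ⌊2024/57⌋ + ⌊2024/323⌋ − ⌊2024/969⌋ = 1203.

1203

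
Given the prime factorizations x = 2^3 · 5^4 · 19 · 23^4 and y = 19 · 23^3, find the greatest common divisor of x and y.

231173

min exponent per shared prime: 19 · 23^3 = 231173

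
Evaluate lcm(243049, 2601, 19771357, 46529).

24093553582413

243049 = 17² · 29²; 2601 = 3² · 17²; 19771357 = 17² · 37 · 43²; 46529 = 7 · 17² · 23
lcm takes max exponent of each prime: 3² · 7 · 17² · 23 · 29² · 37 · 43² = 24093553582413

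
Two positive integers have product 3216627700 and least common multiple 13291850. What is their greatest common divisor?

242

From gcd × lcm = ab: gcd = 3216627700 / 13291850 = 242.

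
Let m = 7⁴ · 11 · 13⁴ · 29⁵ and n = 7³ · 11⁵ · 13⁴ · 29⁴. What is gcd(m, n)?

min exponent per shared prime: 7³ · 11 · 13⁴ · 29⁴ = 76217062414493

76217062414493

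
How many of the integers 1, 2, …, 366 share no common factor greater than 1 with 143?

143 = 11·13. Inclusion–exclusion on these primes:
366 − ⌊366/11⌋ − ⌊366/13⌋ + ⌊366/143⌋ = 307

307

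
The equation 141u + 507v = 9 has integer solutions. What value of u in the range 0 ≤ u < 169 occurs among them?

54

Euclid: 507 = 3·141 + 84; 141 = 1·84 + 57; 84 = 1·57 + 27; 57 = 2·27 + 3; 27 = 9·3 + 0 → gcd = 3; 9 = 3·3.
Back-substitution yields 141·(18) + 507·(-5) = 3, so one solution is u = 18·3 = 54, v = -5·3 = -15.
Solutions in u differ by 507/3 = 169; the one in [0, 169) is 54 mod 169 = 54.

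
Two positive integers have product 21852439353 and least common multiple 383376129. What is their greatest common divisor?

57

From gcd × lcm = mn: gcd = 21852439353 / 383376129 = 57.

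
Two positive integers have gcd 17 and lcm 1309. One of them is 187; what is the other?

119

u·v = gcd·lcm = 17·1309 = 22253, so v = 22253/187 = 119.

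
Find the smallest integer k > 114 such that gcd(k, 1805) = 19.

1805 = 19·95. Any k with gcd(k, 1805) = 19 is a multiple of 19, say 19s, with s coprime to 95.
Need s > 114/19, so s ≥ 7. First s ≥ 7 with gcd(s, 95) = 1 is s = 7. Thus k = 19·7 = 133.

133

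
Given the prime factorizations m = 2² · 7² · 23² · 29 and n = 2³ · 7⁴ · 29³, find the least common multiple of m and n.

max exponent per prime: 2³ · 7⁴ · 23² · 29³ = 247817409448

247817409448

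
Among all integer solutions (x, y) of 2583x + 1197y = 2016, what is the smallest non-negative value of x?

Euclid: 2583 = 2·1197 + 189; 1197 = 6·189 + 63; 189 = 3·63 + 0 → gcd = 63; 2016 = 63·32.
Back-substitution yields 2583·(-6) + 1197·(13) = 63, so one solution is x = -6·32 = -192, y = 13·32 = 416.
Solutions in x differ by 1197/63 = 19; the one in [0, 19) is -192 mod 19 = 17.

17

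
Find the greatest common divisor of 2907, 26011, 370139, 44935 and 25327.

gcd(2907, 26011): 26011 = 8·2907 + 2755; 2907 = 1·2755 + 152; 2755 = 18·152 + 19; 152 = 8·19 + 0 → 19
gcd(19, 370139): 370139 = 19481·19 + 0 → 19
gcd(19, 44935): 44935 = 2365·19 + 0 → 19
gcd(19, 25327): 25327 = 1333·19 + 0 → 19

19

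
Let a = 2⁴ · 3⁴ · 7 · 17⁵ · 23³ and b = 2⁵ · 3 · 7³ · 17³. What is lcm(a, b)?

15358798128197664

max exponent per prime: 2⁵ · 3⁴ · 7³ · 17⁵ · 23³ = 15358798128197664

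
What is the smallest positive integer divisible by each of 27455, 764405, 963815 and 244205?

lcm(27455, 764405) = 27455·764405/gcd = 20986739275/1445 = 14523695
lcm(14523695, 963815) = 14523695·963815/gcd = 13998155096425/33235 = 421187155
lcm(421187155, 244205) = 421187155·244205/gcd = 102856009186775/1445 = 71180629195

71180629195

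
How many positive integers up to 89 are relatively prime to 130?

130 = 2·5·13. Inclusion–exclusion on these primes:
89 − ⌊89/2⌋ − ⌊89/5⌋ − ⌊89/13⌋ + ⌊89/10⌋ + ⌊89/26⌋ + ⌊89/65⌋ − ⌊89/130⌋ = 34

34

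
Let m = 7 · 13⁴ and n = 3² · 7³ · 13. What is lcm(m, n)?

max exponent per prime: 3² · 7³ · 13⁴ = 88167807

88167807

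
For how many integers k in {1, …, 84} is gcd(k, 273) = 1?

44

Prime factors of 273: 3, 7, 13. Count integers ≤ 84 divisible by none of them.
By inclusion–exclusion: 84 − ⌊84/3⌋ − ⌊84/7⌋ − ⌊84/13⌋ + ⌊84/21⌋ + ⌊84/39⌋ + ⌊84/91⌋ − ⌊84/273⌋ = 44.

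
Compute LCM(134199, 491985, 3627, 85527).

412508267145

lcm(134199, 491985) = 134199·491985/gcd = 66023895015/117 = 564306795
lcm(564306795, 3627) = 564306795·3627/gcd = 2046740745465/3627 = 564306795
lcm(564306795, 85527) = 564306795·85527/gcd = 48263467255965/117 = 412508267145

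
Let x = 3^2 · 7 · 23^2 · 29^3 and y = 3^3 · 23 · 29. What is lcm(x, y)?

2438436609

max exponent per prime: 3^3 · 7 · 23^2 · 29^3 = 2438436609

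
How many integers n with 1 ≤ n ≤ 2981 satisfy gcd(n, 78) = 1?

917

Prime factors of 78: 2, 3, 13. Count integers ≤ 2981 divisible by none of them.
By inclusion–exclusion: 2981 − ⌊2981/2⌋ − ⌊2981/3⌋ − ⌊2981/13⌋ + ⌊2981/6⌋ + ⌊2981/26⌋ + ⌊2981/39⌋ − ⌊2981/78⌋ = 917.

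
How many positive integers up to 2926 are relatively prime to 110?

110 = 2·5·11. Inclusion–exclusion on these primes:
2926 − ⌊2926/2⌋ − ⌊2926/5⌋ − ⌊2926/11⌋ + ⌊2926/10⌋ + ⌊2926/22⌋ + ⌊2926/55⌋ − ⌊2926/110⌋ = 1064

1064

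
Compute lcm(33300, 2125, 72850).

4124038500

33300 = 2² · 3² · 5² · 37; 2125 = 5³ · 17; 72850 = 2 · 5² · 31 · 47
lcm takes max exponent of each prime: 2² · 3² · 5³ · 17 · 31 · 37 · 47 = 4124038500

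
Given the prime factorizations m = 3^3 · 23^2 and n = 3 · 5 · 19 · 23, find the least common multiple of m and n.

max exponent per prime: 3^3 · 5 · 19 · 23^2 = 1356885

1356885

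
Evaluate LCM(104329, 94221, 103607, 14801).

7814972403

lcm(104329, 94221) = 104329·94221/gcd = 9829982709/361 = 27229869
lcm(27229869, 103607) = 27229869·103607/gcd = 2821205037483/361 = 7814972403
lcm(7814972403, 14801) = 7814972403·14801/gcd = 115669406536803/14801 = 7814972403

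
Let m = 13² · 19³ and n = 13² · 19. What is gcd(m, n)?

min exponent per shared prime: 13² · 19 = 3211

3211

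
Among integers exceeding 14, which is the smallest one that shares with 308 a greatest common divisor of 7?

21

gcd(a, 308) = 7 forces 7 | a; write a = 7s. Then gcd(7s, 7·44) = 7·gcd(s, 44), so need gcd(s, 44) = 1.
7s > 14 gives s ≥ 3. The least s ≥ 3 coprime to 44 is 3, so a = 7·3 = 21.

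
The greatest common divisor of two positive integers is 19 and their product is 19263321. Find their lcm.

For any two positive integers, gcd × lcm equals their product. Hence lcm = 19263321 / 19 = 1013859.

1013859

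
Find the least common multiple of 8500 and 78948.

8500 = 2² · 5³ · 17; 78948 = 2² · 3³ · 17 · 43
max exponents: 2² · 3³ · 5³ · 17 · 43 = 9868500

9868500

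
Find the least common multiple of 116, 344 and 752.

937744

116 = 2² · 29; 344 = 2³ · 43; 752 = 2⁴ · 47
lcm takes max exponent of each prime: 2⁴ · 29 · 43 · 47 = 937744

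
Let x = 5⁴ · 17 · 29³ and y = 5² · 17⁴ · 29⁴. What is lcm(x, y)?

36920510250625

max exponent per prime: 5⁴ · 17⁴ · 29⁴ = 36920510250625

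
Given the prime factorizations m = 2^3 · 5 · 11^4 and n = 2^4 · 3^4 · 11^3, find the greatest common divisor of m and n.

min exponent per shared prime: 2^3 · 11^3 = 10648

10648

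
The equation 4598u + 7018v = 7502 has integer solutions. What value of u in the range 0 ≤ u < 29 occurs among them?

Reduce mod 7018: 4598u ≡ 7502 (mod 7018). With g = gcd(4598, 7018) = 242 dividing 7502, divide through: 19u ≡ 31 (mod 29).
Since gcd(19, 29) = 1, u ≡ 31·(19)⁻¹ ≡ 23 (mod 29). Smallest non-negative: 23.

23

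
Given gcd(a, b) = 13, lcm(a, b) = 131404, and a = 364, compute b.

4693

a·b = gcd·lcm = 13·131404 = 1708252, so b = 1708252/364 = 4693.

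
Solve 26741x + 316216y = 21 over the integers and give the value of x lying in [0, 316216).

Euclid: 316216 = 11·26741 + 22065; 26741 = 1·22065 + 4676; 22065 = 4·4676 + 3361; 4676 = 1·3361 + 1315; 3361 = 2·1315 + 731; 1315 = 1·731 + 584; 731 = 1·584 + 147; 584 = 3·147 + 143; 147 = 1·143 + 4; 143 = 35·4 + 3; 4 = 1·3 + 1; 3 = 3·1 + 0 → gcd = 1; 21 = 1·21.
Back-substitution yields 26741·(-79595) + 316216·(6731) = 1, so one solution is x = -79595·21 = -1671495, y = 6731·21 = 141351.
Solutions in x differ by 316216/1 = 316216; the one in [0, 316216) is -1671495 mod 316216 = 225801.

225801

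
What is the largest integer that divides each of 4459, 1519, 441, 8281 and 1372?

49

4459 = 7³ · 13; 1519 = 7² · 31; 441 = 3² · 7²; 8281 = 7² · 13²; 1372 = 2² · 7³
gcd takes min exponent of each prime: 7² = 49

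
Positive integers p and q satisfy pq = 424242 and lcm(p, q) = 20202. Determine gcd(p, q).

gcd·lcm = product, so gcd = 424242/20202 = 21.

21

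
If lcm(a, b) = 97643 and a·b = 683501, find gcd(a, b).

From gcd × lcm = ab: gcd = 683501 / 97643 = 7.

7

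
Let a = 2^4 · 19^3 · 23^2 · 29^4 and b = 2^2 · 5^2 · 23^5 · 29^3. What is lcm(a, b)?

max exponent per prime: 2^4 · 5^2 · 19^3 · 23^5 · 29^4 = 12489698821877598800

12489698821877598800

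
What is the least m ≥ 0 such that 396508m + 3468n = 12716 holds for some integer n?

2

Reduce mod 3468: 396508m ≡ 12716 (mod 3468). With g = gcd(396508, 3468) = 1156 dividing 12716, divide through: 343m ≡ 11 (mod 3).
Since gcd(343, 3) = 1, m ≡ 11·(343)⁻¹ ≡ 2 (mod 3). Smallest non-negative: 2.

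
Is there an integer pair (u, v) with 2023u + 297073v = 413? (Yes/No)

Yes

gcd(2023, 297073): 297073 = 146·2023 + 1715; 2023 = 1·1715 + 308; 1715 = 5·308 + 175; 308 = 1·175 + 133; 175 = 1·133 + 42; 133 = 3·42 + 7; 42 = 6·7 + 0 → 7
7 divides 413, so a solution exists.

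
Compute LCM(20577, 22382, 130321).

20577 = 3 · 19³; 22382 = 2 · 19² · 31; 130321 = 19⁴
lcm takes max exponent of each prime: 2 · 3 · 19⁴ · 31 = 24239706

24239706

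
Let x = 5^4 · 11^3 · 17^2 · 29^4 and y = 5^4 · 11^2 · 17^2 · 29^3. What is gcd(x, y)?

533036838125

min exponent per shared prime: 5^4 · 11^2 · 17^2 · 29^3 = 533036838125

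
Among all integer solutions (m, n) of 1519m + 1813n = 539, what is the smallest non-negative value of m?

29

Euclid: 1813 = 1·1519 + 294; 1519 = 5·294 + 49; 294 = 6·49 + 0 → gcd = 49; 539 = 49·11.
Back-substitution yields 1519·(6) + 1813·(-5) = 49, so one solution is m = 6·11 = 66, n = -5·11 = -55.
Solutions in m differ by 1813/49 = 37; the one in [0, 37) is 66 mod 37 = 29.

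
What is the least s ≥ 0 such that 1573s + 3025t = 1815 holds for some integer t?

5

Euclid: 3025 = 1·1573 + 1452; 1573 = 1·1452 + 121; 1452 = 12·121 + 0 → gcd = 121; 1815 = 121·15.
Back-substitution yields 1573·(2) + 3025·(-1) = 121, so one solution is s = 2·15 = 30, t = -1·15 = -15.
Solutions in s differ by 3025/121 = 25; the one in [0, 25) is 30 mod 25 = 5.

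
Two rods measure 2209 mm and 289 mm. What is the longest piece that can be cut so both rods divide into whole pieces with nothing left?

2209 = 47²
289 = 17²
Common: 1 = 1

1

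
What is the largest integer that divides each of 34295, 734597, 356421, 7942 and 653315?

19

34295 = 5 · 19³; 734597 = 19 · 23 · 41²; 356421 = 3 · 13² · 19 · 37; 7942 = 2 · 11 · 19²; 653315 = 5 · 13 · 19 · 23²
gcd takes min exponent of each prime: 19 = 19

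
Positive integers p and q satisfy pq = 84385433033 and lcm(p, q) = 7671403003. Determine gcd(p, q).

gcd·lcm = product, so gcd = 84385433033/7671403003 = 11.

11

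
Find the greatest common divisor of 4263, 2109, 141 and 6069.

4263 = 3 · 7² · 29; 2109 = 3 · 19 · 37; 141 = 3 · 47; 6069 = 3 · 7 · 17²
gcd takes min exponent of each prime: 3 = 3

3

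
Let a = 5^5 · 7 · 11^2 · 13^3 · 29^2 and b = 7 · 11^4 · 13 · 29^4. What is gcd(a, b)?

min exponent per shared prime: 7 · 11^2 · 13 · 29^2 = 9260251

9260251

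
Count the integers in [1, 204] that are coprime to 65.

65 = 5·13. Inclusion–exclusion on these primes:
204 − ⌊204/5⌋ − ⌊204/13⌋ + ⌊204/65⌋ = 152

152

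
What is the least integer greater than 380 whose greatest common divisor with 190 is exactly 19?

399

Multiples of 19 above 380: 19·21, 19·22, … . Need the cofactor coprime to 190/19 = 10.
Checking s = 21, 22, … the first with gcd(s, 10) = 1 is s = 21, giving 399.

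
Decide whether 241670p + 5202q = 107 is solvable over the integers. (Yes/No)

By Bézout, 241670p + 5202q = 107 has integer solutions iff gcd(241670, 5202) | 107.
Euclid: 241670 = 46·5202 + 2378; 5202 = 2·2378 + 446; 2378 = 5·446 + 148; 446 = 3·148 + 2; 148 = 74·2 + 0. gcd = 2; 107 mod 2 = 1. No.

No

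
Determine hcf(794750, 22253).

3179

794750 = 2 · 5³ · 11 · 17²
22253 = 7 · 11 · 17²
Common: 11 · 17² = 3179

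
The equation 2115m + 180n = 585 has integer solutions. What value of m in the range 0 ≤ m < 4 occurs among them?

Euclid: 2115 = 11·180 + 135; 180 = 1·135 + 45; 135 = 3·45 + 0 → gcd = 45; 585 = 45·13.
Back-substitution yields 2115·(-1) + 180·(12) = 45, so one solution is m = -1·13 = -13, n = 12·13 = 156.
Solutions in m differ by 180/45 = 4; the one in [0, 4) is -13 mod 4 = 3.

3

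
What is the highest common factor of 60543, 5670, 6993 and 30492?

60543 = 3² · 7 · 31²; 5670 = 2 · 3⁴ · 5 · 7; 6993 = 3³ · 7 · 37; 30492 = 2² · 3² · 7 · 11²
gcd takes min exponent of each prime: 3² · 7 = 63

63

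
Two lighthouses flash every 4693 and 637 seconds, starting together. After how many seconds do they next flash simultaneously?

229957

gcd first: 4693 = 7·637 + 234; 637 = 2·234 + 169; 234 = 1·169 + 65; 169 = 2·65 + 39; 65 = 1·39 + 26; 39 = 1·26 + 13; 26 = 2·13 + 0 → gcd = 13
lcm = 4693·637/gcd = 2989441/13 = 229957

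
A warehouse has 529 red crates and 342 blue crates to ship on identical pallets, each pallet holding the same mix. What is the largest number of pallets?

1

529 = 23²
342 = 2 · 3² · 19
Common: 1 = 1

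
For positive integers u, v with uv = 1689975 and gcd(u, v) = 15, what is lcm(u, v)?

Since gcd(u,v)·lcm(u,v) = uv, lcm = 1689975/15 = 112665.

112665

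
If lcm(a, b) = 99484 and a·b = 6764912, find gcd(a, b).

68

From gcd × lcm = ab: gcd = 6764912 / 99484 = 68.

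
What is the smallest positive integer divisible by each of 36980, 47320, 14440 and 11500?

18161708201000

lcm(36980, 47320) = 36980·47320/gcd = 1749893600/20 = 87494680
lcm(87494680, 14440) = 87494680·14440/gcd = 1263423179200/40 = 31585579480
lcm(31585579480, 11500) = 31585579480·11500/gcd = 363234164020000/20 = 18161708201000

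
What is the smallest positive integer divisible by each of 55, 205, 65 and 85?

498355

55 = 5 · 11; 205 = 5 · 41; 65 = 5 · 13; 85 = 5 · 17
lcm takes max exponent of each prime: 5 · 11 · 13 · 17 · 41 = 498355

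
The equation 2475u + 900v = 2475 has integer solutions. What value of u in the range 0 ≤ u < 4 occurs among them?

1

gcd(2475, 900) = 225 (Euclid: 2475 = 2·900 + 675; 900 = 1·675 + 225; 675 = 3·225 + 0), and 225 | 2475.
Extended Euclid: 2475·(-1) + 900·(3) = 225. Scale by 11: u₀ = -11.
General solution u = u₀ + 4t; reducing mod 4 gives u = 1 (and v = 0).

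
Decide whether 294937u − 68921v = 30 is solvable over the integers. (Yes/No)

By Bézout, 294937u − 68921v = 30 has integer solutions iff gcd(294937, 68921) | 30.
Euclid: 294937 = 4·68921 + 19253; 68921 = 3·19253 + 11162; 19253 = 1·11162 + 8091; 11162 = 1·8091 + 3071; 8091 = 2·3071 + 1949; 3071 = 1·1949 + 1122; 1949 = 1·1122 + 827; 1122 = 1·827 + 295; 827 = 2·295 + 237; 295 = 1·237 + 58; 237 = 4·58 + 5; 58 = 11·5 + 3; 5 = 1·3 + 2; 3 = 1·2 + 1; 2 = 2·1 + 0. gcd = 1; 30 mod 1 = 0. Yes.

Yes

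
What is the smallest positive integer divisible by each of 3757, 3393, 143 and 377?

10786347

3757 = 13 · 17²; 3393 = 3² · 13 · 29; 143 = 11 · 13; 377 = 13 · 29
lcm takes max exponent of each prime: 3² · 11 · 13 · 17² · 29 = 10786347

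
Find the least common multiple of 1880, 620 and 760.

1880 = 2³ · 5 · 47; 620 = 2² · 5 · 31; 760 = 2³ · 5 · 19
lcm takes max exponent of each prime: 2³ · 5 · 19 · 31 · 47 = 1107320

1107320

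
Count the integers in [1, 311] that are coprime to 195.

195 = 3·5·13. Inclusion–exclusion on these primes:
311 − ⌊311/3⌋ − ⌊311/5⌋ − ⌊311/13⌋ + ⌊311/15⌋ + ⌊311/39⌋ + ⌊311/65⌋ − ⌊311/195⌋ = 153

153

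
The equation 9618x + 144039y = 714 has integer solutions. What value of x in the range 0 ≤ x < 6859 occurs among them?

1917

Reduce mod 144039: 9618x ≡ 714 (mod 144039). With g = gcd(9618, 144039) = 21 dividing 714, divide through: 458x ≡ 34 (mod 6859).
Since gcd(458, 6859) = 1, x ≡ 34·(458)⁻¹ ≡ 1917 (mod 6859). Smallest non-negative: 1917.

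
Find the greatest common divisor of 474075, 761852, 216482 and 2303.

gcd(474075, 761852): 761852 = 1·474075 + 287777; 474075 = 1·287777 + 186298; 287777 = 1·186298 + 101479; 186298 = 1·101479 + 84819; 101479 = 1·84819 + 16660; 84819 = 5·16660 + 1519; 16660 = 10·1519 + 1470; 1519 = 1·1470 + 49; 1470 = 30·49 + 0 → 49
gcd(49, 216482): 216482 = 4418·49 + 0 → 49
gcd(49, 2303): 2303 = 47·49 + 0 → 49

49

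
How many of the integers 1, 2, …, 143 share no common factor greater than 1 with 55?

104

Prime factors of 55: 5, 11. Count integers ≤ 143 divisible by none of them.
By inclusion–exclusion: 143 − ⌊143/5⌋ − ⌊143/11⌋ + ⌊143/55⌋ = 104.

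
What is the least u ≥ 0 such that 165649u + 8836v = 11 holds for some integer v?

3483

Reduce mod 8836: 165649u ≡ 11 (mod 8836). With g = gcd(165649, 8836) = 1 dividing 11, divide through: 165649u ≡ 11 (mod 8836).
Since gcd(165649, 8836) = 1, u ≡ 11·(165649)⁻¹ ≡ 3483 (mod 8836). Smallest non-negative: 3483.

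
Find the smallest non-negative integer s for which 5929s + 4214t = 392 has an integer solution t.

Euclid: 5929 = 1·4214 + 1715; 4214 = 2·1715 + 784; 1715 = 2·784 + 147; 784 = 5·147 + 49; 147 = 3·49 + 0 → gcd = 49; 392 = 49·8.
Back-substitution yields 5929·(-27) + 4214·(38) = 49, so one solution is s = -27·8 = -216, t = 38·8 = 304.
Solutions in s differ by 4214/49 = 86; the one in [0, 86) is -216 mod 86 = 42.

42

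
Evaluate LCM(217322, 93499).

8040914

gcd first: 217322 = 2·93499 + 30324; 93499 = 3·30324 + 2527; 30324 = 12·2527 + 0 → gcd = 2527
lcm = 217322·93499/gcd = 20319389678/2527 = 8040914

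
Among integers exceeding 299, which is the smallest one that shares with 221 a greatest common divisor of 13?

312

221 = 13·17. Any a with gcd(a, 221) = 13 is a multiple of 13, say 13s, with s coprime to 17.
Need s > 299/13, so s ≥ 24. First s ≥ 24 with gcd(s, 17) = 1 is s = 24. Thus a = 13·24 = 312.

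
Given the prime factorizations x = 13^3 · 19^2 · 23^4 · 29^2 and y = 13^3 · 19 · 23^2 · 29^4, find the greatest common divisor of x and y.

min exponent per shared prime: 13^3 · 19 · 23^2 · 29^2 = 18571001527

18571001527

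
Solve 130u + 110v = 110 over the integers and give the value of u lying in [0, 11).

Reduce mod 110: 130u ≡ 110 (mod 110). With g = gcd(130, 110) = 10 dividing 110, divide through: 13u ≡ 11 (mod 11).
Since gcd(13, 11) = 1, u ≡ 11·(13)⁻¹ ≡ 0 (mod 11). Smallest non-negative: 0.

0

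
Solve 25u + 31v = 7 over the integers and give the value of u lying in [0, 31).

Reduce mod 31: 25u ≡ 7 (mod 31). With g = gcd(25, 31) = 1 dividing 7, divide through: 25u ≡ 7 (mod 31).
Since gcd(25, 31) = 1, u ≡ 7·(25)⁻¹ ≡ 4 (mod 31). Smallest non-negative: 4.

4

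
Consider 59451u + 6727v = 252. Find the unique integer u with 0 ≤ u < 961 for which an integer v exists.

Reduce mod 6727: 59451u ≡ 252 (mod 6727). With g = gcd(59451, 6727) = 7 dividing 252, divide through: 8493u ≡ 36 (mod 961).
Since gcd(8493, 961) = 1, u ≡ 36·(8493)⁻¹ ≡ 739 (mod 961). Smallest non-negative: 739.

739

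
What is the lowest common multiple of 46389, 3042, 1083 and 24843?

118866153042

46389 = 3 · 7 · 47²; 3042 = 2 · 3² · 13²; 1083 = 3 · 19²; 24843 = 3 · 7² · 13²
lcm takes max exponent of each prime: 2 · 3² · 7² · 13² · 19² · 47² = 118866153042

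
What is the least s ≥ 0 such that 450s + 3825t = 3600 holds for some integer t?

gcd(450, 3825) = 225 (Euclid: 3825 = 8·450 + 225; 450 = 2·225 + 0), and 225 | 3600.
Extended Euclid: 450·(-8) + 3825·(1) = 225. Scale by 16: s₀ = -128.
General solution s = s₀ + 17k; reducing mod 17 gives s = 8 (and t = 0).

8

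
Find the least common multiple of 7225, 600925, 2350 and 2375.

1550849212250

lcm(7225, 600925) = 7225·600925/gcd = 4341683125/25 = 173667325
lcm(173667325, 2350) = 173667325·2350/gcd = 408118213750/25 = 16324728550
lcm(16324728550, 2375) = 16324728550·2375/gcd = 38771230306250/25 = 1550849212250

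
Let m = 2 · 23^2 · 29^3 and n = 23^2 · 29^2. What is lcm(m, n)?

25803562

max exponent per prime: 2 · 23^2 · 29^3 = 25803562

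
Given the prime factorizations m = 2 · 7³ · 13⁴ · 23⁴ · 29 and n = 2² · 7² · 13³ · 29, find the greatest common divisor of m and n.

min exponent per shared prime: 2 · 7² · 13³ · 29 = 6243874

6243874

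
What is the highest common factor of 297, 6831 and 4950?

99

gcd(297, 6831): 6831 = 23·297 + 0 → 297
gcd(297, 4950): 4950 = 16·297 + 198; 297 = 1·198 + 99; 198 = 2·99 + 0 → 99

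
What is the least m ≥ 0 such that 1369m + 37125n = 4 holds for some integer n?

9166

Reduce mod 37125: 1369m ≡ 4 (mod 37125). With g = gcd(1369, 37125) = 1 dividing 4, divide through: 1369m ≡ 4 (mod 37125).
Since gcd(1369, 37125) = 1, m ≡ 4·(1369)⁻¹ ≡ 9166 (mod 37125). Smallest non-negative: 9166.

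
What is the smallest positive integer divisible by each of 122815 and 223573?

3922588285

gcd first: 223573 = 1·122815 + 100758; 122815 = 1·100758 + 22057; 100758 = 4·22057 + 12530; 22057 = 1·12530 + 9527; 12530 = 1·9527 + 3003; 9527 = 3·3003 + 518; 3003 = 5·518 + 413; 518 = 1·413 + 105; 413 = 3·105 + 98; 105 = 1·98 + 7; 98 = 14·7 + 0 → gcd = 7
lcm = 122815·223573/gcd = 27458117995/7 = 3922588285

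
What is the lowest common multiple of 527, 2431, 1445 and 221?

527 = 17 · 31; 2431 = 11 · 13 · 17; 1445 = 5 · 17²; 221 = 13 · 17
lcm takes max exponent of each prime: 5 · 11 · 13 · 17² · 31 = 6405685

6405685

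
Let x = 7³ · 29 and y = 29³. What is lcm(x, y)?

8365427

max exponent per prime: 7³ · 29³ = 8365427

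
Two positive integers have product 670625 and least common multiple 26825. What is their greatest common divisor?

25

gcd·lcm = product, so gcd = 670625/26825 = 25.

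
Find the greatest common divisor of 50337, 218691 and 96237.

gcd(50337, 218691): 218691 = 4·50337 + 17343; 50337 = 2·17343 + 15651; 17343 = 1·15651 + 1692; 15651 = 9·1692 + 423; 1692 = 4·423 + 0 → 423
gcd(423, 96237): 96237 = 227·423 + 216; 423 = 1·216 + 207; 216 = 1·207 + 9; 207 = 23·9 + 0 → 9

9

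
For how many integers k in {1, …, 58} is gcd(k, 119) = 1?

119 = 7·17. Inclusion–exclusion on these primes:
58 − ⌊58/7⌋ − ⌊58/17⌋ + ⌊58/119⌋ = 47

47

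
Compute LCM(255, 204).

1020

gcd first: 255 = 1·204 + 51; 204 = 4·51 + 0 → gcd = 51
lcm = 255·204/gcd = 52020/51 = 1020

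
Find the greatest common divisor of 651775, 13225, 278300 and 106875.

gcd(651775, 13225): 651775 = 49·13225 + 3750; 13225 = 3·3750 + 1975; 3750 = 1·1975 + 1775; 1975 = 1·1775 + 200; 1775 = 8·200 + 175; 200 = 1·175 + 25; 175 = 7·25 + 0 → 25
gcd(25, 278300): 278300 = 11132·25 + 0 → 25
gcd(25, 106875): 106875 = 4275·25 + 0 → 25

25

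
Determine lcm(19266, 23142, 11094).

19266 = 2 · 3 · 13² · 19; 23142 = 2 · 3 · 7 · 19 · 29; 11094 = 2 · 3 · 43²
lcm takes max exponent of each prime: 2 · 3 · 7 · 13² · 19 · 29 · 43² = 7231435302

7231435302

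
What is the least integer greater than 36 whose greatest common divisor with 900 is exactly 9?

900 = 9·100. Any m with gcd(m, 900) = 9 is a multiple of 9, say 9s, with s coprime to 100.
Need s > 36/9, so s ≥ 5. First s ≥ 5 with gcd(s, 100) = 1 is s = 7. Thus m = 9·7 = 63.

63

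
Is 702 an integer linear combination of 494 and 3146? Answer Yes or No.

By Bézout, 494x − 3146y = 702 has integer solutions iff gcd(494, 3146) | 702.
Euclid: 3146 = 6·494 + 182; 494 = 2·182 + 130; 182 = 1·130 + 52; 130 = 2·52 + 26; 52 = 2·26 + 0. gcd = 26; 702 mod 26 = 0. Yes.

Yes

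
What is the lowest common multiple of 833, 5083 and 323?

lcm(833, 5083) = 833·5083/gcd = 4234139/17 = 249067
lcm(249067, 323) = 249067·323/gcd = 80448641/17 = 4732273

4732273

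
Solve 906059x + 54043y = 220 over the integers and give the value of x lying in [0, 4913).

Euclid: 906059 = 16·54043 + 41371; 54043 = 1·41371 + 12672; 41371 = 3·12672 + 3355; 12672 = 3·3355 + 2607; 3355 = 1·2607 + 748; 2607 = 3·748 + 363; 748 = 2·363 + 22; 363 = 16·22 + 11; 22 = 2·11 + 0 → gcd = 11; 220 = 11·20.
Back-substitution yields 906059·(-2384) + 54043·(39969) = 11, so one solution is x = -2384·20 = -47680, y = 39969·20 = 799380.
Solutions in x differ by 54043/11 = 4913; the one in [0, 4913) is -47680 mod 4913 = 1450.

1450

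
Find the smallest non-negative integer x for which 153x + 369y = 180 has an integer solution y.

gcd(153, 369) = 9 (Euclid: 369 = 2·153 + 63; 153 = 2·63 + 27; 63 = 2·27 + 9; 27 = 3·9 + 0), and 9 | 180.
Extended Euclid: 153·(-12) + 369·(5) = 9. Scale by 20: x₀ = -240.
General solution x = x₀ + 41t; reducing mod 41 gives x = 6 (and y = -2).

6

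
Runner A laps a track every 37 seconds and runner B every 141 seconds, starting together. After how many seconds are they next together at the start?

5217

37 = 37; 141 = 3 · 47
max exponents: 3 · 37 · 47 = 5217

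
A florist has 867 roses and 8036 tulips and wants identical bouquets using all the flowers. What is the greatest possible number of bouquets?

1

Euclid: 8036 = 9·867 + 233; 867 = 3·233 + 168; 233 = 1·168 + 65; 168 = 2·65 + 38; 65 = 1·38 + 27; 38 = 1·27 + 11; 27 = 2·11 + 5; 11 = 2·5 + 1; 5 = 5·1 + 0. Last nonzero remainder: 1.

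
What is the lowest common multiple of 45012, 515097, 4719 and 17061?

45012 = 2² · 3 · 11² · 31; 515097 = 3² · 11³ · 43; 4719 = 3 · 11² · 13; 17061 = 3 · 11² · 47
lcm takes max exponent of each prime: 2² · 3² · 11³ · 13 · 31 · 43 · 47 = 39025809108

39025809108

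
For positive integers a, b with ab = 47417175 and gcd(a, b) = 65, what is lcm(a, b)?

For any two positive integers, gcd × lcm equals their product. Hence lcm = 47417175 / 65 = 729495.

729495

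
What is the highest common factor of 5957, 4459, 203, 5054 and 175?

5957 = 7 · 23 · 37; 4459 = 7³ · 13; 203 = 7 · 29; 5054 = 2 · 7 · 19²; 175 = 5² · 7
gcd takes min exponent of each prime: 7 = 7

7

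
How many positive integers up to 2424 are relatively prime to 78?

78 = 2·3·13. Inclusion–exclusion on these primes:
2424 − ⌊2424/2⌋ − ⌊2424/3⌋ − ⌊2424/13⌋ + ⌊2424/6⌋ + ⌊2424/26⌋ + ⌊2424/39⌋ − ⌊2424/78⌋ = 746

746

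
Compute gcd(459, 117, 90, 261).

459 = 3³ · 17; 117 = 3² · 13; 90 = 2 · 3² · 5; 261 = 3² · 29
gcd takes min exponent of each prime: 3² = 9

9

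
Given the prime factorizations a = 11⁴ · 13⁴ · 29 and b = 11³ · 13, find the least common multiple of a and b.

max exponent per prime: 11⁴ · 13⁴ · 29 = 12126686429

12126686429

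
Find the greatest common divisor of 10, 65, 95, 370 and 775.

gcd(10, 65): 65 = 6·10 + 5; 10 = 2·5 + 0 → 5
gcd(5, 95): 95 = 19·5 + 0 → 5
gcd(5, 370): 370 = 74·5 + 0 → 5
gcd(5, 775): 775 = 155·5 + 0 → 5

5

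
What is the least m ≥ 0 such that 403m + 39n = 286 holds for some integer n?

gcd(403, 39) = 13 (Euclid: 403 = 10·39 + 13; 39 = 3·13 + 0), and 13 | 286.
Extended Euclid: 403·(1) + 39·(-10) = 13. Scale by 22: m₀ = 22.
General solution m = m₀ + 3t; reducing mod 3 gives m = 1 (and n = -3).

1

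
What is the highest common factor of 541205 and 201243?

541205 = 5 · 7² · 47²
201243 = 3 · 7² · 37²
Common: 7² = 49

49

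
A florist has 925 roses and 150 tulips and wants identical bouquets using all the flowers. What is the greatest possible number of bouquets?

Euclid: 925 = 6·150 + 25; 150 = 6·25 + 0. Last nonzero remainder: 25.

25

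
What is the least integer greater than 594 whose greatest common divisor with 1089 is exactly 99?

1089 = 99·11. Any a with gcd(a, 1089) = 99 is a multiple of 99, say 99s, with s coprime to 11.
Need s > 594/99, so s ≥ 7. First s ≥ 7 with gcd(s, 11) = 1 is s = 7. Thus a = 99·7 = 693.

693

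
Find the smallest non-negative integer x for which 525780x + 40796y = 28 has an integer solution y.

Euclid: 525780 = 12·40796 + 36228; 40796 = 1·36228 + 4568; 36228 = 7·4568 + 4252; 4568 = 1·4252 + 316; 4252 = 13·316 + 144; 316 = 2·144 + 28; 144 = 5·28 + 4; 28 = 7·4 + 0 → gcd = 4; 28 = 4·7.
Back-substitution yields 525780·(1420) + 40796·(-18301) = 4, so one solution is x = 1420·7 = 9940, y = -18301·7 = -128107.
Solutions in x differ by 40796/4 = 10199; the one in [0, 10199) is 9940 mod 10199 = 9940.

9940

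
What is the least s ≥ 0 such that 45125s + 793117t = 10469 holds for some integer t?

756

Reduce mod 793117: 45125s ≡ 10469 (mod 793117). With g = gcd(45125, 793117) = 361 dividing 10469, divide through: 125s ≡ 29 (mod 2197).
Since gcd(125, 2197) = 1, s ≡ 29·(125)⁻¹ ≡ 756 (mod 2197). Smallest non-negative: 756.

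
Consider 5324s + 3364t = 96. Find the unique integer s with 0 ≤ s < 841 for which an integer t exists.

79

Euclid: 5324 = 1·3364 + 1960; 3364 = 1·1960 + 1404; 1960 = 1·1404 + 556; 1404 = 2·556 + 292; 556 = 1·292 + 264; 292 = 1·264 + 28; 264 = 9·28 + 12; 28 = 2·12 + 4; 12 = 3·4 + 0 → gcd = 4; 96 = 4·24.
Back-substitution yields 5324·(-242) + 3364·(383) = 4, so one solution is s = -242·24 = -5808, t = 383·24 = 9192.
Solutions in s differ by 3364/4 = 841; the one in [0, 841) is -5808 mod 841 = 79.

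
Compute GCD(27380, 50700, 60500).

27380 = 2² · 5 · 37²; 50700 = 2² · 3 · 5² · 13²; 60500 = 2² · 5³ · 11²
gcd takes min exponent of each prime: 2² · 5 = 20

20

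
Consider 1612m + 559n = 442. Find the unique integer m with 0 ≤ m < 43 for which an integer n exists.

19

gcd(1612, 559) = 13 (Euclid: 1612 = 2·559 + 494; 559 = 1·494 + 65; 494 = 7·65 + 39; 65 = 1·39 + 26; 39 = 1·26 + 13; 26 = 2·13 + 0), and 13 | 442.
Extended Euclid: 1612·(17) + 559·(-49) = 13. Scale by 34: m₀ = 578.
General solution m = m₀ + 43t; reducing mod 43 gives m = 19 (and n = -54).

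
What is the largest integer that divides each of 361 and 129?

1

361 = 19²
129 = 3 · 43
Common: 1 = 1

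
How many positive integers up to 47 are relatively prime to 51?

30

Prime factors of 51: 3, 17. Count integers ≤ 47 divisible by none of them.
By inclusion–exclusion: 47 − ⌊47/3⌋ − ⌊47/17⌋ + ⌊47/51⌋ = 30.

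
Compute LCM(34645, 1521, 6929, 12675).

34645 = 5 · 13² · 41; 1521 = 3² · 13²; 6929 = 13² · 41; 12675 = 3 · 5² · 13²
lcm takes max exponent of each prime: 3² · 5² · 13² · 41 = 1559025

1559025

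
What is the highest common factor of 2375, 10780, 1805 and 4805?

gcd(2375, 10780): 10780 = 4·2375 + 1280; 2375 = 1·1280 + 1095; 1280 = 1·1095 + 185; 1095 = 5·185 + 170; 185 = 1·170 + 15; 170 = 11·15 + 5; 15 = 3·5 + 0 → 5
gcd(5, 1805): 1805 = 361·5 + 0 → 5
gcd(5, 4805): 4805 = 961·5 + 0 → 5

5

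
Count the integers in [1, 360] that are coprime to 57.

57 = 3·19. Inclusion–exclusion on these primes:
360 − ⌊360/3⌋ − ⌊360/19⌋ + ⌊360/57⌋ = 228

228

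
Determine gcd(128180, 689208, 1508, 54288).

52

128180 = 2² · 5 · 13 · 17 · 29; 689208 = 2³ · 3 · 13 · 47²; 1508 = 2² · 13 · 29; 54288 = 2⁴ · 3² · 13 · 29
gcd takes min exponent of each prime: 2² · 13 = 52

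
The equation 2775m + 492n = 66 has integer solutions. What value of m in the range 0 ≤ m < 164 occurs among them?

58

Reduce mod 492: 2775m ≡ 66 (mod 492). With g = gcd(2775, 492) = 3 dividing 66, divide through: 925m ≡ 22 (mod 164).
Since gcd(925, 164) = 1, m ≡ 22·(925)⁻¹ ≡ 58 (mod 164). Smallest non-negative: 58.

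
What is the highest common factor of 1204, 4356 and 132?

gcd(1204, 4356): 4356 = 3·1204 + 744; 1204 = 1·744 + 460; 744 = 1·460 + 284; 460 = 1·284 + 176; 284 = 1·176 + 108; 176 = 1·108 + 68; 108 = 1·68 + 40; 68 = 1·40 + 28; 40 = 1·28 + 12; 28 = 2·12 + 4; 12 = 3·4 + 0 → 4
gcd(4, 132): 132 = 33·4 + 0 → 4

4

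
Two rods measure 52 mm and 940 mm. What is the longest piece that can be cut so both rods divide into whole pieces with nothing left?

Euclid: 940 = 18·52 + 4; 52 = 13·4 + 0. Last nonzero remainder: 4.

4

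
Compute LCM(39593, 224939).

gcd first: 224939 = 5·39593 + 26974; 39593 = 1·26974 + 12619; 26974 = 2·12619 + 1736; 12619 = 7·1736 + 467; 1736 = 3·467 + 335; 467 = 1·335 + 132; 335 = 2·132 + 71; 132 = 1·71 + 61; 71 = 1·61 + 10; 61 = 6·10 + 1; 10 = 10·1 + 0 → gcd = 1
lcm = 39593·224939/gcd = 8906009827/1 = 8906009827

8906009827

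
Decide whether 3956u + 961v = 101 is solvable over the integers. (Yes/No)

Yes

By Bézout, 3956u + 961v = 101 has integer solutions iff gcd(3956, 961) | 101.
Euclid: 3956 = 4·961 + 112; 961 = 8·112 + 65; 112 = 1·65 + 47; 65 = 1·47 + 18; 47 = 2·18 + 11; 18 = 1·11 + 7; 11 = 1·7 + 4; 7 = 1·4 + 3; 4 = 1·3 + 1; 3 = 3·1 + 0. gcd = 1; 101 mod 1 = 0. Yes.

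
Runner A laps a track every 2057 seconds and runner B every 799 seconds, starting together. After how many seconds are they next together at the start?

96679

2057 = 11² · 17; 799 = 17 · 47
max exponents: 11² · 17 · 47 = 96679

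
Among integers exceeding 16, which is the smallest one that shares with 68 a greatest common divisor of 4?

68 = 4·17. Any m with gcd(m, 68) = 4 is a multiple of 4, say 4s, with s coprime to 17.
Need s > 16/4, so s ≥ 5. First s ≥ 5 with gcd(s, 17) = 1 is s = 5. Thus m = 4·5 = 20.

20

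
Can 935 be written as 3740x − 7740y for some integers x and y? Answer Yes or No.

gcd(3740, 7740): 7740 = 2·3740 + 260; 3740 = 14·260 + 100; 260 = 2·100 + 60; 100 = 1·60 + 40; 60 = 1·40 + 20; 40 = 2·20 + 0 → 20
20 does not divide 935, so a solution does not exist.

No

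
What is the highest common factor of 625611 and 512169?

Euclid: 625611 = 1·512169 + 113442; 512169 = 4·113442 + 58401; 113442 = 1·58401 + 55041; 58401 = 1·55041 + 3360; 55041 = 16·3360 + 1281; 3360 = 2·1281 + 798; 1281 = 1·798 + 483; 798 = 1·483 + 315; 483 = 1·315 + 168; 315 = 1·168 + 147; 168 = 1·147 + 21; 147 = 7·21 + 0. Last nonzero remainder: 21.

21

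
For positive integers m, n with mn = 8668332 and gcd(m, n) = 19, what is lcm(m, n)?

456228

gcd·lcm = product, so lcm = 8668332/19 = 456228.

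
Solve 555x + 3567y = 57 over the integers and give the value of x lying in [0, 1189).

1022

gcd(555, 3567) = 3 (Euclid: 3567 = 6·555 + 237; 555 = 2·237 + 81; 237 = 2·81 + 75; 81 = 1·75 + 6; 75 = 12·6 + 3; 6 = 2·3 + 0), and 3 | 57.
Extended Euclid: 555·(-572) + 3567·(89) = 3. Scale by 19: x₀ = -10868.
General solution x = x₀ + 1189t; reducing mod 1189 gives x = 1022 (and y = -159).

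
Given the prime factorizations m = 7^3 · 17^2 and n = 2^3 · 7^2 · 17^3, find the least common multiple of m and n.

13481272

max exponent per prime: 2^3 · 7^3 · 17^3 = 13481272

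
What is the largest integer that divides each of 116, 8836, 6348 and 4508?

4

gcd(116, 8836): 8836 = 76·116 + 20; 116 = 5·20 + 16; 20 = 1·16 + 4; 16 = 4·4 + 0 → 4
gcd(4, 6348): 6348 = 1587·4 + 0 → 4
gcd(4, 4508): 4508 = 1127·4 + 0 → 4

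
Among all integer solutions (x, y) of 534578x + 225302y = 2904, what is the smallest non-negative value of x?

542

Reduce mod 225302: 534578x ≡ 2904 (mod 225302). With g = gcd(534578, 225302) = 242 dividing 2904, divide through: 2209x ≡ 12 (mod 931).
Since gcd(2209, 931) = 1, x ≡ 12·(2209)⁻¹ ≡ 542 (mod 931). Smallest non-negative: 542.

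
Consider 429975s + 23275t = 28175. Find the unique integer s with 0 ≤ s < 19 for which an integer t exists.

11

Euclid: 429975 = 18·23275 + 11025; 23275 = 2·11025 + 1225; 11025 = 9·1225 + 0 → gcd = 1225; 28175 = 1225·23.
Back-substitution yields 429975·(-2) + 23275·(37) = 1225, so one solution is s = -2·23 = -46, t = 37·23 = 851.
Solutions in s differ by 23275/1225 = 19; the one in [0, 19) is -46 mod 19 = 11.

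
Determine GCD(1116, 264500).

4

1116 = 2² · 3² · 31
264500 = 2² · 5³ · 23²
Common: 2² = 4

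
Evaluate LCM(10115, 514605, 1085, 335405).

10115 = 5 · 7 · 17²; 514605 = 3 · 5 · 7 · 13² · 29; 1085 = 5 · 7 · 31; 335405 = 5 · 7² · 37²
lcm takes max exponent of each prime: 3 · 5 · 7² · 13² · 17² · 29 · 31 · 37² = 44180947586685

44180947586685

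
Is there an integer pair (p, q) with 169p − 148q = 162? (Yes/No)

Yes

gcd(169, 148): 169 = 1·148 + 21; 148 = 7·21 + 1; 21 = 21·1 + 0 → 1
1 divides 162, so a solution exists.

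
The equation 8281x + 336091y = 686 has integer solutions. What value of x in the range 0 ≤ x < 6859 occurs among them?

1380

Reduce mod 336091: 8281x ≡ 686 (mod 336091). With g = gcd(8281, 336091) = 49 dividing 686, divide through: 169x ≡ 14 (mod 6859).
Since gcd(169, 6859) = 1, x ≡ 14·(169)⁻¹ ≡ 1380 (mod 6859). Smallest non-negative: 1380.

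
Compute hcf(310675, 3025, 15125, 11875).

25

310675 = 5² · 17² · 43; 3025 = 5² · 11²; 15125 = 5³ · 11²; 11875 = 5⁴ · 19
gcd takes min exponent of each prime: 5² = 25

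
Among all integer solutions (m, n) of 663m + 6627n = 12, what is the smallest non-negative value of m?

40

Euclid: 6627 = 9·663 + 660; 663 = 1·660 + 3; 660 = 220·3 + 0 → gcd = 3; 12 = 3·4.
Back-substitution yields 663·(10) + 6627·(-1) = 3, so one solution is m = 10·4 = 40, n = -1·4 = -4.
Solutions in m differ by 6627/3 = 2209; the one in [0, 2209) is 40 mod 2209 = 40.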